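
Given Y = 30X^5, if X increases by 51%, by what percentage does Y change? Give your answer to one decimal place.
685.0%

For Y = 30X^5:
If X → X(1 + 0.51)
Then Y → Y · (1 + 0.51)^5
     ≈ Y · 7.8503

Percentage change = ((1 + 0.51)^5 − 1) × 100% ≈ 685.0%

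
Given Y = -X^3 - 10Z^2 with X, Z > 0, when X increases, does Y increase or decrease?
Y decreases

Taking the partial derivative:
∂Y/∂X = -3X^2

∂Y/∂X = -3X^2 < 0 (assuming positive values)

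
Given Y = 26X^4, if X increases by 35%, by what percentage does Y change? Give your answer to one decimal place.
232.2%

For Y = 26X^4:
If X → X(1 + 0.35)
Then Y → Y · (1 + 0.35)^4
     ≈ Y · 3.3215

Percentage change = ((1 + 0.35)^4 − 1) × 100% ≈ 232.2%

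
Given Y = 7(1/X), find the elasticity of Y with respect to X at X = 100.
Elasticity = -1

Elasticity = (dY/dX) · (X/Y)

dY/dX = -7/X²
At X = 100: dY/dX = -7/10000, Y = 7/100

Elasticity = (-7/10000) · (100 / (7/100)) = -1

Interpretation: for a small percentage change in X, the percentage change in Y is approximately -1.00 times as large.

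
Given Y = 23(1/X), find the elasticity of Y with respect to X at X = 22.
Elasticity = -1

Elasticity = (dY/dX) · (X/Y)

dY/dX = -23/X²
At X = 22: dY/dX = -23/484, Y = 23/22

Elasticity = (-23/484) · (22 / (23/22)) = -1

Interpretation: for a small percentage change in X, the percentage change in Y is approximately -1.00 times as large.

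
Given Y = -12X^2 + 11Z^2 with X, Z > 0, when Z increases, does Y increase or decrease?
Y increases

Taking the partial derivative:
∂Y/∂Z = 22Z

∂Y/∂Z = 22Z > 0 (assuming positive values)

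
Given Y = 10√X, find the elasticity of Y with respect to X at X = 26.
Elasticity = 1/2

Elasticity = (dY/dX) · (X/Y)

dY/dX = 5/√X
At X = 26: dY/dX = 5·√26/26, Y = 10·√26

Elasticity = (5·√26/26) · (26 / (10·√26)) = 1/2

Interpretation: for a small percentage change in X, the percentage change in Y is approximately 0.50 times as large.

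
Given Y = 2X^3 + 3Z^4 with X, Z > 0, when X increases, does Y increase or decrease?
Y increases

Taking the partial derivative:
∂Y/∂X = 6X^2

∂Y/∂X = 6X^2 > 0 (assuming positive values)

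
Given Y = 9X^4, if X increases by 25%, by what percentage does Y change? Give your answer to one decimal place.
144.1%

For Y = 9X^4:
If X → X(1 + 0.25)
Then Y → Y · (1 + 0.25)^4
     ≈ Y · 2.4414

Percentage change = ((1 + 0.25)^4 − 1) × 100% ≈ 144.1%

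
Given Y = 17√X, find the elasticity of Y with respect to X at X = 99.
Elasticity = 1/2

Elasticity = (dY/dX) · (X/Y)

dY/dX = 17/(2·√X)
At X = 99: dY/dX = 17·√11/66, Y = 51·√11

Elasticity = (17·√11/66) · (99 / (51·√11)) = 1/2

Interpretation: for a small percentage change in X, the percentage change in Y is approximately 0.50 times as large.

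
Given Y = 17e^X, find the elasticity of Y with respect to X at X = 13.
Elasticity = 13

Elasticity = (dY/dX) · (X/Y)

dY/dX = 17·e^X
At X = 13: dY/dX = 17·e^13, Y = 17·e^13

Elasticity = (17·e^13) · (13 / (17·e^13)) = 13

Interpretation: for a small percentage change in X, the percentage change in Y is approximately 13.00 times as large.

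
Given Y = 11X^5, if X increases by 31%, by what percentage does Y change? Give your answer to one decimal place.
285.8%

For Y = 11X^5:
If X → X(1 + 0.31)
Then Y → Y · (1 + 0.31)^5
     ≈ Y · 3.8579

Percentage change = ((1 + 0.31)^5 − 1) × 100% ≈ 285.8%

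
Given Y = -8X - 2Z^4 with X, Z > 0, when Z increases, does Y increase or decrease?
Y decreases

Taking the partial derivative:
∂Y/∂Z = -8Z^3

∂Y/∂Z = -8Z^3 < 0 (assuming positive values)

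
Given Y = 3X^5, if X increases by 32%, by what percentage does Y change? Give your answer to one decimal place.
300.7%

For Y = 3X^5:
If X → X(1 + 0.32)
Then Y → Y · (1 + 0.32)^5
     ≈ Y · 4.0075

Percentage change = ((1 + 0.32)^5 − 1) × 100% ≈ 300.7%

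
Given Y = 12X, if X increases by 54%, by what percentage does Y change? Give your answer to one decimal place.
54.0%

For Y = 12X:
If X → X(1 + 0.54)
Then Y → Y · (1 + 0.54)^1
     = Y · 1.5400

Percentage change = ((1 + 0.54)^1 − 1) × 100% = 54.0%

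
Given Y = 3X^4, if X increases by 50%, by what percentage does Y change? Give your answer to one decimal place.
406.3%

For Y = 3X^4:
If X → X(1 + 0.5)
Then Y → Y · (1 + 0.5)^4
     = Y · 5.0625

Percentage change = ((1 + 0.5)^4 − 1) × 100% ≈ 406.3%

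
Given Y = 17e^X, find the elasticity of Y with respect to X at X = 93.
Elasticity = 93

Elasticity = (dY/dX) · (X/Y)

dY/dX = 17·e^X
At X = 93: dY/dX = 17·e^93, Y = 17·e^93

Elasticity = (17·e^93) · (93 / (17·e^93)) = 93

Interpretation: for a small percentage change in X, the percentage change in Y is approximately 93.00 times as large.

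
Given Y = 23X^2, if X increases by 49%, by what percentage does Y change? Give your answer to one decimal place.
122.0%

For Y = 23X^2:
If X → X(1 + 0.49)
Then Y → Y · (1 + 0.49)^2
     = Y · 2.2201

Percentage change = ((1 + 0.49)^2 − 1) × 100% ≈ 122.0%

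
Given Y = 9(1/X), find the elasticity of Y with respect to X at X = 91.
Elasticity = -1

Elasticity = (dY/dX) · (X/Y)

dY/dX = -9/X²
At X = 91: dY/dX = -9/8281, Y = 9/91

Elasticity = (-9/8281) · (91 / (9/91)) = -1

Interpretation: for a small percentage change in X, the percentage change in Y is approximately -1.00 times as large.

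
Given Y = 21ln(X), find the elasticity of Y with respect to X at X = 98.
Elasticity = 1/ln(98) ≈ 0.2181

Elasticity = (dY/dX) · (X/Y)

dY/dX = 21/X
At X = 98: dY/dX = 3/14, Y = 21·ln(98)

Elasticity = (3/14) · (98 / (21·ln(98))) = 1/ln(98) ≈ 0.2181

Interpretation: for a small percentage change in X, the percentage change in Y is approximately 0.22 times as large.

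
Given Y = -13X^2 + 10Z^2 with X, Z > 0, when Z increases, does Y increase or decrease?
Y increases

Taking the partial derivative:
∂Y/∂Z = 20Z

∂Y/∂Z = 20Z > 0 (assuming positive values)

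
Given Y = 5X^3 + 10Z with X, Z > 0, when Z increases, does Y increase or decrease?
Y increases

Taking the partial derivative:
∂Y/∂Z = 10

∂Y/∂Z = 10 > 0 (assuming positive values)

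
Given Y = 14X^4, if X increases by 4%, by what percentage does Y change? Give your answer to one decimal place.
17.0%

For Y = 14X^4:
If X → X(1 + 0.04)
Then Y → Y · (1 + 0.04)^4
     ≈ Y · 1.1699

Percentage change = ((1 + 0.04)^4 − 1) × 100% ≈ 17.0%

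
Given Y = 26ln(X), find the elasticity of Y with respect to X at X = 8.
Elasticity = 1/ln(8) ≈ 0.4809

Elasticity = (dY/dX) · (X/Y)

dY/dX = 26/X
At X = 8: dY/dX = 13/4, Y = 26·ln(8)

Elasticity = (13/4) · (8 / (26·ln(8))) = 1/ln(8) ≈ 0.4809

Interpretation: for a small percentage change in X, the percentage change in Y is approximately 0.48 times as large.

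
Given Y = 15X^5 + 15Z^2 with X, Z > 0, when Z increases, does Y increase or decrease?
Y increases

Taking the partial derivative:
∂Y/∂Z = 30Z

∂Y/∂Z = 30Z > 0 (assuming positive values)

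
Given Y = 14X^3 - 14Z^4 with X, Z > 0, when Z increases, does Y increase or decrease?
Y decreases

Taking the partial derivative:
∂Y/∂Z = -56Z^3

∂Y/∂Z = -56Z^3 < 0 (assuming positive values)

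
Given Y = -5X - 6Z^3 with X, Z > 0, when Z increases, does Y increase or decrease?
Y decreases

Taking the partial derivative:
∂Y/∂Z = -18Z^2

∂Y/∂Z = -18Z^2 < 0 (assuming positive values)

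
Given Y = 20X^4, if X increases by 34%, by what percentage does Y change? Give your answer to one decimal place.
222.4%

For Y = 20X^4:
If X → X(1 + 0.34)
Then Y → Y · (1 + 0.34)^4
     ≈ Y · 3.2242

Percentage change = ((1 + 0.34)^4 − 1) × 100% ≈ 222.4%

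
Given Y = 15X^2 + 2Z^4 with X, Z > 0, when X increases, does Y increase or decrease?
Y increases

Taking the partial derivative:
∂Y/∂X = 30X

∂Y/∂X = 30X > 0 (assuming positive values)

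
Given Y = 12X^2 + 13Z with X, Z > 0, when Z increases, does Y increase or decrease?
Y increases

Taking the partial derivative:
∂Y/∂Z = 13

∂Y/∂Z = 13 > 0 (assuming positive values)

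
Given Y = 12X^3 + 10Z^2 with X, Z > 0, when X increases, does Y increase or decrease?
Y increases

Taking the partial derivative:
∂Y/∂X = 36X^2

∂Y/∂X = 36X^2 > 0 (assuming positive values)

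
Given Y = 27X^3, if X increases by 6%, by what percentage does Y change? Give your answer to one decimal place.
19.1%

For Y = 27X^3:
If X → X(1 + 0.06)
Then Y → Y · (1 + 0.06)^3
     ≈ Y · 1.1910

Percentage change = ((1 + 0.06)^3 − 1) × 100% ≈ 19.1%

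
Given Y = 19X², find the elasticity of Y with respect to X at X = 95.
Elasticity = 2

Elasticity = (dY/dX) · (X/Y)

dY/dX = 38·X
At X = 95: dY/dX = 3610, Y = 171475

Elasticity = 3610 · (95 / 171475) = 2

Interpretation: for a small percentage change in X, the percentage change in Y is approximately 2.00 times as large.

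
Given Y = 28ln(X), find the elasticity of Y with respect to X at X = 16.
Elasticity = 1/ln(16) ≈ 0.3607

Elasticity = (dY/dX) · (X/Y)

dY/dX = 28/X
At X = 16: dY/dX = 7/4, Y = 28·ln(16)

Elasticity = (7/4) · (16 / (28·ln(16))) = 1/ln(16) ≈ 0.3607

Interpretation: for a small percentage change in X, the percentage change in Y is approximately 0.36 times as large.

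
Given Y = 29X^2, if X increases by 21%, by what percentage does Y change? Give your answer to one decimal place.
46.4%

For Y = 29X^2:
If X → X(1 + 0.21)
Then Y → Y · (1 + 0.21)^2
     = Y · 1.4641

Percentage change = ((1 + 0.21)^2 − 1) × 100% ≈ 46.4%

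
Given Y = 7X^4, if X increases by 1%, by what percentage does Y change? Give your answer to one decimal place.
4.1%

For Y = 7X^4:
If X → X(1 + 0.01)
Then Y → Y · (1 + 0.01)^4
     ≈ Y · 1.0406

Percentage change = ((1 + 0.01)^4 − 1) × 100% ≈ 4.1%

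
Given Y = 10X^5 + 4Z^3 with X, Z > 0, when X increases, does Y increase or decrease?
Y increases

Taking the partial derivative:
∂Y/∂X = 50X^4

∂Y/∂X = 50X^4 > 0 (assuming positive values)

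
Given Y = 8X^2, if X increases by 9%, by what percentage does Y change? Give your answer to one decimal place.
18.8%

For Y = 8X^2:
If X → X(1 + 0.09)
Then Y → Y · (1 + 0.09)^2
     = Y · 1.1881

Percentage change = ((1 + 0.09)^2 − 1) × 100% ≈ 18.8%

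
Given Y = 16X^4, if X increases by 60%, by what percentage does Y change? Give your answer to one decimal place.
555.4%

For Y = 16X^4:
If X → X(1 + 0.6)
Then Y → Y · (1 + 0.6)^4
     = Y · 6.5536

Percentage change = ((1 + 0.6)^4 − 1) × 100% ≈ 555.4%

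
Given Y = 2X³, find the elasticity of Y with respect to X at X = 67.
Elasticity = 3

Elasticity = (dY/dX) · (X/Y)

dY/dX = 6·X²
At X = 67: dY/dX = 26934, Y = 601526

Elasticity = 26934 · (67 / 601526) = 3

Interpretation: for a small percentage change in X, the percentage change in Y is approximately 3.00 times as large.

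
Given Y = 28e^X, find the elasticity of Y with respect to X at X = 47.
Elasticity = 47

Elasticity = (dY/dX) · (X/Y)

dY/dX = 28·e^X
At X = 47: dY/dX = 28·e^47, Y = 28·e^47

Elasticity = (28·e^47) · (47 / (28·e^47)) = 47

Interpretation: for a small percentage change in X, the percentage change in Y is approximately 47.00 times as large.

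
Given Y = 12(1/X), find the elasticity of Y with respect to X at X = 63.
Elasticity = -1

Elasticity = (dY/dX) · (X/Y)

dY/dX = -12/X²
At X = 63: dY/dX = -4/1323, Y = 4/21

Elasticity = (-4/1323) · (63 / (4/21)) = -1

Interpretation: for a small percentage change in X, the percentage change in Y is approximately -1.00 times as large.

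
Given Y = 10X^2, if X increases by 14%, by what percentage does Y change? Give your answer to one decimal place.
30.0%

For Y = 10X^2:
If X → X(1 + 0.14)
Then Y → Y · (1 + 0.14)^2
     = Y · 1.2996

Percentage change = ((1 + 0.14)^2 − 1) × 100% ≈ 30.0%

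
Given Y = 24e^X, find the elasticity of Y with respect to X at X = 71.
Elasticity = 71

Elasticity = (dY/dX) · (X/Y)

dY/dX = 24·e^X
At X = 71: dY/dX = 24·e^71, Y = 24·e^71

Elasticity = (24·e^71) · (71 / (24·e^71)) = 71

Interpretation: for a small percentage change in X, the percentage change in Y is approximately 71.00 times as large.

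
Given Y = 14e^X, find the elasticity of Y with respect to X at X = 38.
Elasticity = 38

Elasticity = (dY/dX) · (X/Y)

dY/dX = 14·e^X
At X = 38: dY/dX = 14·e^38, Y = 14·e^38

Elasticity = (14·e^38) · (38 / (14·e^38)) = 38

Interpretation: for a small percentage change in X, the percentage change in Y is approximately 38.00 times as large.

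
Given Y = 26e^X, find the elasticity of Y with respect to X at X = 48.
Elasticity = 48

Elasticity = (dY/dX) · (X/Y)

dY/dX = 26·e^X
At X = 48: dY/dX = 26·e^48, Y = 26·e^48

Elasticity = (26·e^48) · (48 / (26·e^48)) = 48

Interpretation: for a small percentage change in X, the percentage change in Y is approximately 48.00 times as large.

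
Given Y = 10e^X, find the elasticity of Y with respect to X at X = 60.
Elasticity = 60

Elasticity = (dY/dX) · (X/Y)

dY/dX = 10·e^X
At X = 60: dY/dX = 10·e^60, Y = 10·e^60

Elasticity = (10·e^60) · (60 / (10·e^60)) = 60

Interpretation: for a small percentage change in X, the percentage change in Y is approximately 60.00 times as large.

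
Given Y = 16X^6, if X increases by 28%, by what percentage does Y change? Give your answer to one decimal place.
339.8%

For Y = 16X^6:
If X → X(1 + 0.28)
Then Y → Y · (1 + 0.28)^6
     ≈ Y · 4.3980

Percentage change = ((1 + 0.28)^6 − 1) × 100% ≈ 339.8%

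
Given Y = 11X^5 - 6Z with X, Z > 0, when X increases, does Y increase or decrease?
Y increases

Taking the partial derivative:
∂Y/∂X = 55X^4

∂Y/∂X = 55X^4 > 0 (assuming positive values)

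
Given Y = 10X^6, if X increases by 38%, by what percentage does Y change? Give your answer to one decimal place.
590.7%

For Y = 10X^6:
If X → X(1 + 0.38)
Then Y → Y · (1 + 0.38)^6
     ≈ Y · 6.9068

Percentage change = ((1 + 0.38)^6 − 1) × 100% ≈ 590.7%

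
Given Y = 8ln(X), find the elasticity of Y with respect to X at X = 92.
Elasticity = 1/ln(92) ≈ 0.2212

Elasticity = (dY/dX) · (X/Y)

dY/dX = 8/X
At X = 92: dY/dX = 2/23, Y = 8·ln(92)

Elasticity = (2/23) · (92 / (8·ln(92))) = 1/ln(92) ≈ 0.2212

Interpretation: for a small percentage change in X, the percentage change in Y is approximately 0.22 times as large.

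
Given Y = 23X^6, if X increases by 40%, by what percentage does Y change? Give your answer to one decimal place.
653.0%

For Y = 23X^6:
If X → X(1 + 0.4)
Then Y → Y · (1 + 0.4)^6
     ≈ Y · 7.5295

Percentage change = ((1 + 0.4)^6 − 1) × 100% ≈ 653.0%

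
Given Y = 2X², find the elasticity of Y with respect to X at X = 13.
Elasticity = 2

Elasticity = (dY/dX) · (X/Y)

dY/dX = 4·X
At X = 13: dY/dX = 52, Y = 338

Elasticity = 52 · (13 / 338) = 2

Interpretation: for a small percentage change in X, the percentage change in Y is approximately 2.00 times as large.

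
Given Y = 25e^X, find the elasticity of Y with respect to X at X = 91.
Elasticity = 91

Elasticity = (dY/dX) · (X/Y)

dY/dX = 25·e^X
At X = 91: dY/dX = 25·e^91, Y = 25·e^91

Elasticity = (25·e^91) · (91 / (25·e^91)) = 91

Interpretation: for a small percentage change in X, the percentage change in Y is approximately 91.00 times as large.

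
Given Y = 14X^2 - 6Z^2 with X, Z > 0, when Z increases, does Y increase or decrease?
Y decreases

Taking the partial derivative:
∂Y/∂Z = -12Z

∂Y/∂Z = -12Z < 0 (assuming positive values)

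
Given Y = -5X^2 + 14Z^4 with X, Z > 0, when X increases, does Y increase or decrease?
Y decreases

Taking the partial derivative:
∂Y/∂X = -10X

∂Y/∂X = -10X < 0 (assuming positive values)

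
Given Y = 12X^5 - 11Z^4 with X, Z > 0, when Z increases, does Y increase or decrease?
Y decreases

Taking the partial derivative:
∂Y/∂Z = -44Z^3

∂Y/∂Z = -44Z^3 < 0 (assuming positive values)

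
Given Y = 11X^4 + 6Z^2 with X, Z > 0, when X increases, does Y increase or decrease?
Y increases

Taking the partial derivative:
∂Y/∂X = 44X^3

∂Y/∂X = 44X^3 > 0 (assuming positive values)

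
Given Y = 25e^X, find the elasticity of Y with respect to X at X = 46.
Elasticity = 46

Elasticity = (dY/dX) · (X/Y)

dY/dX = 25·e^X
At X = 46: dY/dX = 25·e^46, Y = 25·e^46

Elasticity = (25·e^46) · (46 / (25·e^46)) = 46

Interpretation: for a small percentage change in X, the percentage change in Y is approximately 46.00 times as large.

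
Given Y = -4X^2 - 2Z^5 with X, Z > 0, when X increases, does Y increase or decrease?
Y decreases

Taking the partial derivative:
∂Y/∂X = -8X

∂Y/∂X = -8X < 0 (assuming positive values)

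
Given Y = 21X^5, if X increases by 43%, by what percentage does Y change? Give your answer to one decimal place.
498.0%

For Y = 21X^5:
If X → X(1 + 0.43)
Then Y → Y · (1 + 0.43)^5
     ≈ Y · 5.9797

Percentage change = ((1 + 0.43)^5 − 1) × 100% ≈ 498.0%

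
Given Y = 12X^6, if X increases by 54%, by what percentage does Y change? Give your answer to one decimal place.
1233.9%

For Y = 12X^6:
If X → X(1 + 0.54)
Then Y → Y · (1 + 0.54)^6
     ≈ Y · 13.3390

Percentage change = ((1 + 0.54)^6 − 1) × 100% ≈ 1233.9%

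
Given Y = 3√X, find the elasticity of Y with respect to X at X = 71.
Elasticity = 1/2

Elasticity = (dY/dX) · (X/Y)

dY/dX = 3/(2·√X)
At X = 71: dY/dX = 3·√71/142, Y = 3·√71

Elasticity = (3·√71/142) · (71 / (3·√71)) = 1/2

Interpretation: for a small percentage change in X, the percentage change in Y is approximately 0.50 times as large.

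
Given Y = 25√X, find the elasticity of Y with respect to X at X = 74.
Elasticity = 1/2

Elasticity = (dY/dX) · (X/Y)

dY/dX = 25/(2·√X)
At X = 74: dY/dX = 25·√74/148, Y = 25·√74

Elasticity = (25·√74/148) · (74 / (25·√74)) = 1/2

Interpretation: for a small percentage change in X, the percentage change in Y is approximately 0.50 times as large.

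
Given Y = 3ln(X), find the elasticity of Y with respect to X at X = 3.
Elasticity = 1/ln(3) ≈ 0.9102

Elasticity = (dY/dX) · (X/Y)

dY/dX = 3/X
At X = 3: dY/dX = 1, Y = 3·ln(3)

Elasticity = 1 · (3 / (3·ln(3))) = 1/ln(3) ≈ 0.9102

Interpretation: for a small percentage change in X, the percentage change in Y is approximately 0.91 times as large.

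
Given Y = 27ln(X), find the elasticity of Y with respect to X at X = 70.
Elasticity = 1/ln(70) ≈ 0.2354

Elasticity = (dY/dX) · (X/Y)

dY/dX = 27/X
At X = 70: dY/dX = 27/70, Y = 27·ln(70)

Elasticity = (27/70) · (70 / (27·ln(70))) = 1/ln(70) ≈ 0.2354

Interpretation: for a small percentage change in X, the percentage change in Y is approximately 0.24 times as large.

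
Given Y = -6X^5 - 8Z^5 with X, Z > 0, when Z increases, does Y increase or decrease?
Y decreases

Taking the partial derivative:
∂Y/∂Z = -40Z^4

∂Y/∂Z = -40Z^4 < 0 (assuming positive values)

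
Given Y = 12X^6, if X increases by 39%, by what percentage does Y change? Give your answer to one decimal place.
621.3%

For Y = 12X^6:
If X → X(1 + 0.39)
Then Y → Y · (1 + 0.39)^6
     ≈ Y · 7.2125

Percentage change = ((1 + 0.39)^6 − 1) × 100% ≈ 621.3%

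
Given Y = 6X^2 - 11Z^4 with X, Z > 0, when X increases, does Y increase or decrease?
Y increases

Taking the partial derivative:
∂Y/∂X = 12X

∂Y/∂X = 12X > 0 (assuming positive values)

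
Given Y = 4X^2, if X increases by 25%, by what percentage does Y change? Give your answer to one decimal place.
56.3%

For Y = 4X^2:
If X → X(1 + 0.25)
Then Y → Y · (1 + 0.25)^2
     = Y · 1.5625

Percentage change = ((1 + 0.25)^2 − 1) × 100% ≈ 56.3%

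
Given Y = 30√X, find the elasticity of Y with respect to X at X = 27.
Elasticity = 1/2

Elasticity = (dY/dX) · (X/Y)

dY/dX = 15/√X
At X = 27: dY/dX = 5·√3/3, Y = 90·√3

Elasticity = (5·√3/3) · (27 / (90·√3)) = 1/2

Interpretation: for a small percentage change in X, the percentage change in Y is approximately 0.50 times as large.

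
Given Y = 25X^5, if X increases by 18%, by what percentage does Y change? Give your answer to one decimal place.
128.8%

For Y = 25X^5:
If X → X(1 + 0.18)
Then Y → Y · (1 + 0.18)^5
     ≈ Y · 2.2878

Percentage change = ((1 + 0.18)^5 − 1) × 100% ≈ 128.8%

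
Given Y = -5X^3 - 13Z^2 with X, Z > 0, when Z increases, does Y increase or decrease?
Y decreases

Taking the partial derivative:
∂Y/∂Z = -26Z

∂Y/∂Z = -26Z < 0 (assuming positive values)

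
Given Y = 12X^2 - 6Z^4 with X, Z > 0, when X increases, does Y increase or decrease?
Y increases

Taking the partial derivative:
∂Y/∂X = 24X

∂Y/∂X = 24X > 0 (assuming positive values)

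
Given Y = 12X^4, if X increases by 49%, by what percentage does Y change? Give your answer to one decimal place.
392.9%

For Y = 12X^4:
If X → X(1 + 0.49)
Then Y → Y · (1 + 0.49)^4
     ≈ Y · 4.9288

Percentage change = ((1 + 0.49)^4 − 1) × 100% ≈ 392.9%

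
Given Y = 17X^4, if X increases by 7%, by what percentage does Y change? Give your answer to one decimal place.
31.1%

For Y = 17X^4:
If X → X(1 + 0.07)
Then Y → Y · (1 + 0.07)^4
     ≈ Y · 1.3108

Percentage change = ((1 + 0.07)^4 − 1) × 100% ≈ 31.1%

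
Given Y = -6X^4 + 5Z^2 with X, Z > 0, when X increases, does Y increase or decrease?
Y decreases

Taking the partial derivative:
∂Y/∂X = -24X^3

∂Y/∂X = -24X^3 < 0 (assuming positive values)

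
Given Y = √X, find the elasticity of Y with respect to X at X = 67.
Elasticity = 1/2

Elasticity = (dY/dX) · (X/Y)

dY/dX = 1/(2·√X)
At X = 67: dY/dX = √67/134, Y = √67

Elasticity = (√67/134) · (67 / (√67)) = 1/2

Interpretation: for a small percentage change in X, the percentage change in Y is approximately 0.50 times as large.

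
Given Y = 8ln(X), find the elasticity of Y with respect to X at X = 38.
Elasticity = 1/ln(38) ≈ 0.2749

Elasticity = (dY/dX) · (X/Y)

dY/dX = 8/X
At X = 38: dY/dX = 4/19, Y = 8·ln(38)

Elasticity = (4/19) · (38 / (8·ln(38))) = 1/ln(38) ≈ 0.2749

Interpretation: for a small percentage change in X, the percentage change in Y is approximately 0.27 times as large.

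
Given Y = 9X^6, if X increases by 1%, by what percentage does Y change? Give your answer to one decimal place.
6.2%

For Y = 9X^6:
If X → X(1 + 0.01)
Then Y → Y · (1 + 0.01)^6
     ≈ Y · 1.0615

Percentage change = ((1 + 0.01)^6 − 1) × 100% ≈ 6.2%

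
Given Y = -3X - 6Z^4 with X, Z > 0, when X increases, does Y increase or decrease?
Y decreases

Taking the partial derivative:
∂Y/∂X = -3

∂Y/∂X = -3 < 0 (assuming positive values)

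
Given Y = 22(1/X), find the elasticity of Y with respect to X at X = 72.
Elasticity = -1

Elasticity = (dY/dX) · (X/Y)

dY/dX = -22/X²
At X = 72: dY/dX = -11/2592, Y = 11/36

Elasticity = (-11/2592) · (72 / (11/36)) = -1

Interpretation: for a small percentage change in X, the percentage change in Y is approximately -1.00 times as large.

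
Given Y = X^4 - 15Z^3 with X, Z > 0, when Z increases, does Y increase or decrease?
Y decreases

Taking the partial derivative:
∂Y/∂Z = -45Z^2

∂Y/∂Z = -45Z^2 < 0 (assuming positive values)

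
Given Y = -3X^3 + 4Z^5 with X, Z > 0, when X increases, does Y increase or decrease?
Y decreases

Taking the partial derivative:
∂Y/∂X = -9X^2

∂Y/∂X = -9X^2 < 0 (assuming positive values)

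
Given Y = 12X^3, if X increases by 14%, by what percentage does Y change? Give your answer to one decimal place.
48.2%

For Y = 12X^3:
If X → X(1 + 0.14)
Then Y → Y · (1 + 0.14)^3
     ≈ Y · 1.4815

Percentage change = ((1 + 0.14)^3 − 1) × 100% ≈ 48.2%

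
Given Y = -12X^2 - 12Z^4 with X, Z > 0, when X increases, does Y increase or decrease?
Y decreases

Taking the partial derivative:
∂Y/∂X = -24X

∂Y/∂X = -24X < 0 (assuming positive values)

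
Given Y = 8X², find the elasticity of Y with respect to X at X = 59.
Elasticity = 2

Elasticity = (dY/dX) · (X/Y)

dY/dX = 16·X
At X = 59: dY/dX = 944, Y = 27848

Elasticity = 944 · (59 / 27848) = 2

Interpretation: for a small percentage change in X, the percentage change in Y is approximately 2.00 times as large.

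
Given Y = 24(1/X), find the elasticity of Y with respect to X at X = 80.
Elasticity = -1

Elasticity = (dY/dX) · (X/Y)

dY/dX = -24/X²
At X = 80: dY/dX = -3/800, Y = 3/10

Elasticity = (-3/800) · (80 / (3/10)) = -1

Interpretation: for a small percentage change in X, the percentage change in Y is approximately -1.00 times as large.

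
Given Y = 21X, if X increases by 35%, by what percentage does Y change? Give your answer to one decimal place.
35.0%

For Y = 21X:
If X → X(1 + 0.35)
Then Y → Y · (1 + 0.35)^1
     = Y · 1.3500

Percentage change = ((1 + 0.35)^1 − 1) × 100% = 35.0%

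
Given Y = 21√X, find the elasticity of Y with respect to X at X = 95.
Elasticity = 1/2

Elasticity = (dY/dX) · (X/Y)

dY/dX = 21/(2·√X)
At X = 95: dY/dX = 21·√95/190, Y = 21·√95

Elasticity = (21·√95/190) · (95 / (21·√95)) = 1/2

Interpretation: for a small percentage change in X, the percentage change in Y is approximately 0.50 times as large.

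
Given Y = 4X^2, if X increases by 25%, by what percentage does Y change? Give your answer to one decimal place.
56.3%

For Y = 4X^2:
If X → X(1 + 0.25)
Then Y → Y · (1 + 0.25)^2
     = Y · 1.5625

Percentage change = ((1 + 0.25)^2 − 1) × 100% ≈ 56.3%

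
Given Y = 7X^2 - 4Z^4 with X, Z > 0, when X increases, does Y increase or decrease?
Y increases

Taking the partial derivative:
∂Y/∂X = 14X

∂Y/∂X = 14X > 0 (assuming positive values)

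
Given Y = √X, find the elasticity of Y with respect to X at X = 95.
Elasticity = 1/2

Elasticity = (dY/dX) · (X/Y)

dY/dX = 1/(2·√X)
At X = 95: dY/dX = √95/190, Y = √95

Elasticity = (√95/190) · (95 / (√95)) = 1/2

Interpretation: for a small percentage change in X, the percentage change in Y is approximately 0.50 times as large.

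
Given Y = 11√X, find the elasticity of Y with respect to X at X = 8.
Elasticity = 1/2

Elasticity = (dY/dX) · (X/Y)

dY/dX = 11/(2·√X)
At X = 8: dY/dX = 11·√2/8, Y = 22·√2

Elasticity = (11·√2/8) · (8 / (22·√2)) = 1/2

Interpretation: for a small percentage change in X, the percentage change in Y is approximately 0.50 times as large.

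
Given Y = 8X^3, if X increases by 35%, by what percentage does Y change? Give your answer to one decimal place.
146.0%

For Y = 8X^3:
If X → X(1 + 0.35)
Then Y → Y · (1 + 0.35)^3
     ≈ Y · 2.4604

Percentage change = ((1 + 0.35)^3 − 1) × 100% ≈ 146.0%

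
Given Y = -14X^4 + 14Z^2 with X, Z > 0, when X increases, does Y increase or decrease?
Y decreases

Taking the partial derivative:
∂Y/∂X = -56X^3

∂Y/∂X = -56X^3 < 0 (assuming positive values)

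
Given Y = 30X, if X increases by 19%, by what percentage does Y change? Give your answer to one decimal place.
19.0%

For Y = 30X:
If X → X(1 + 0.19)
Then Y → Y · (1 + 0.19)^1
     = Y · 1.1900

Percentage change = ((1 + 0.19)^1 − 1) × 100% = 19.0%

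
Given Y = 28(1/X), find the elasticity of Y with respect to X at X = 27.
Elasticity = -1

Elasticity = (dY/dX) · (X/Y)

dY/dX = -28/X²
At X = 27: dY/dX = -28/729, Y = 28/27

Elasticity = (-28/729) · (27 / (28/27)) = -1

Interpretation: for a small percentage change in X, the percentage change in Y is approximately -1.00 times as large.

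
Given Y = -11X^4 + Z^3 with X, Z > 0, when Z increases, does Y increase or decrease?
Y increases

Taking the partial derivative:
∂Y/∂Z = 3Z^2

∂Y/∂Z = 3Z^2 > 0 (assuming positive values)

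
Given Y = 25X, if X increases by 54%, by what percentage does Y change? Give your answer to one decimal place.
54.0%

For Y = 25X:
If X → X(1 + 0.54)
Then Y → Y · (1 + 0.54)^1
     = Y · 1.5400

Percentage change = ((1 + 0.54)^1 − 1) × 100% = 54.0%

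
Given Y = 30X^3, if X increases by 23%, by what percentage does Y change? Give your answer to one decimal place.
86.1%

For Y = 30X^3:
If X → X(1 + 0.23)
Then Y → Y · (1 + 0.23)^3
     ≈ Y · 1.8609

Percentage change = ((1 + 0.23)^3 − 1) × 100% ≈ 86.1%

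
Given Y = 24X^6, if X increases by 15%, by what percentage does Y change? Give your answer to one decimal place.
131.3%

For Y = 24X^6:
If X → X(1 + 0.15)
Then Y → Y · (1 + 0.15)^6
     ≈ Y · 2.3131

Percentage change = ((1 + 0.15)^6 − 1) × 100% ≈ 131.3%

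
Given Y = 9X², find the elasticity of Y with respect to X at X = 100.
Elasticity = 2

Elasticity = (dY/dX) · (X/Y)

dY/dX = 18·X
At X = 100: dY/dX = 1800, Y = 90000

Elasticity = 1800 · (100 / 90000) = 2

Interpretation: for a small percentage change in X, the percentage change in Y is approximately 2.00 times as large.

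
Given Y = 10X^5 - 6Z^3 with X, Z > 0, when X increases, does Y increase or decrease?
Y increases

Taking the partial derivative:
∂Y/∂X = 50X^4

∂Y/∂X = 50X^4 > 0 (assuming positive values)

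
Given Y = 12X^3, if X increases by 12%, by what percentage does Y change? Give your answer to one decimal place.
40.5%

For Y = 12X^3:
If X → X(1 + 0.12)
Then Y → Y · (1 + 0.12)^3
     ≈ Y · 1.4049

Percentage change = ((1 + 0.12)^3 − 1) × 100% ≈ 40.5%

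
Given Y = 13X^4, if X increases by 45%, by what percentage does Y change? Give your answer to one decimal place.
342.1%

For Y = 13X^4:
If X → X(1 + 0.45)
Then Y → Y · (1 + 0.45)^4
     ≈ Y · 4.4205

Percentage change = ((1 + 0.45)^4 − 1) × 100% ≈ 342.1%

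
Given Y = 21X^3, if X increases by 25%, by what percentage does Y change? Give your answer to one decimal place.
95.3%

For Y = 21X^3:
If X → X(1 + 0.25)
Then Y → Y · (1 + 0.25)^3
     ≈ Y · 1.9531

Percentage change = ((1 + 0.25)^3 − 1) × 100% ≈ 95.3%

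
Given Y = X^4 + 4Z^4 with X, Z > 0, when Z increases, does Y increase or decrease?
Y increases

Taking the partial derivative:
∂Y/∂Z = 16Z^3

∂Y/∂Z = 16Z^3 > 0 (assuming positive values)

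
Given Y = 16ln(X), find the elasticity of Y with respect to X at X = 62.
Elasticity = 1/ln(62) ≈ 0.2423

Elasticity = (dY/dX) · (X/Y)

dY/dX = 16/X
At X = 62: dY/dX = 8/31, Y = 16·ln(62)

Elasticity = (8/31) · (62 / (16·ln(62))) = 1/ln(62) ≈ 0.2423

Interpretation: for a small percentage change in X, the percentage change in Y is approximately 0.24 times as large.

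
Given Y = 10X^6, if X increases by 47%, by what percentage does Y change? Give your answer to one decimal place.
909.0%

For Y = 10X^6:
If X → X(1 + 0.47)
Then Y → Y · (1 + 0.47)^6
     ≈ Y · 10.0903

Percentage change = ((1 + 0.47)^6 − 1) × 100% ≈ 909.0%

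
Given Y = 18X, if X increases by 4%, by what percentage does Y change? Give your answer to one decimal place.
4.0%

For Y = 18X:
If X → X(1 + 0.04)
Then Y → Y · (1 + 0.04)^1
     = Y · 1.0400

Percentage change = ((1 + 0.04)^1 − 1) × 100% = 4.0%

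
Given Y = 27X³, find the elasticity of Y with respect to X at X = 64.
Elasticity = 3

Elasticity = (dY/dX) · (X/Y)

dY/dX = 81·X²
At X = 64: dY/dX = 331776, Y = 7077888

Elasticity = 331776 · (64 / 7077888) = 3

Interpretation: for a small percentage change in X, the percentage change in Y is approximately 3.00 times as large.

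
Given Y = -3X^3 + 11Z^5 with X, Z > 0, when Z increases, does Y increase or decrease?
Y increases

Taking the partial derivative:
∂Y/∂Z = 55Z^4

∂Y/∂Z = 55Z^4 > 0 (assuming positive values)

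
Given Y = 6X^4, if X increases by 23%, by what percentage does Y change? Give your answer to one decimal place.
128.9%

For Y = 6X^4:
If X → X(1 + 0.23)
Then Y → Y · (1 + 0.23)^4
     ≈ Y · 2.2889

Percentage change = ((1 + 0.23)^4 − 1) × 100% ≈ 128.9%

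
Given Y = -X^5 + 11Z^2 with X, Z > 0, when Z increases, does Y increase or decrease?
Y increases

Taking the partial derivative:
∂Y/∂Z = 22Z

∂Y/∂Z = 22Z > 0 (assuming positive values)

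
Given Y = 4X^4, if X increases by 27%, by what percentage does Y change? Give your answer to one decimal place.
160.1%

For Y = 4X^4:
If X → X(1 + 0.27)
Then Y → Y · (1 + 0.27)^4
     ≈ Y · 2.6014

Percentage change = ((1 + 0.27)^4 − 1) × 100% ≈ 160.1%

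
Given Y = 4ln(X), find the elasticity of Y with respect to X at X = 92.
Elasticity = 1/ln(92) ≈ 0.2212

Elasticity = (dY/dX) · (X/Y)

dY/dX = 4/X
At X = 92: dY/dX = 1/23, Y = 4·ln(92)

Elasticity = (1/23) · (92 / (4·ln(92))) = 1/ln(92) ≈ 0.2212

Interpretation: for a small percentage change in X, the percentage change in Y is approximately 0.22 times as large.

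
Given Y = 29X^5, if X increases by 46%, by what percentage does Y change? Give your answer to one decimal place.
563.4%

For Y = 29X^5:
If X → X(1 + 0.46)
Then Y → Y · (1 + 0.46)^5
     ≈ Y · 6.6338

Percentage change = ((1 + 0.46)^5 − 1) × 100% ≈ 563.4%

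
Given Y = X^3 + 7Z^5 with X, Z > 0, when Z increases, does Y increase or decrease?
Y increases

Taking the partial derivative:
∂Y/∂Z = 35Z^4

∂Y/∂Z = 35Z^4 > 0 (assuming positive values)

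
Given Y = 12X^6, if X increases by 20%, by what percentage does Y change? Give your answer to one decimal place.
198.6%

For Y = 12X^6:
If X → X(1 + 0.2)
Then Y → Y · (1 + 0.2)^6
     ≈ Y · 2.9860

Percentage change = ((1 + 0.2)^6 − 1) × 100% ≈ 198.6%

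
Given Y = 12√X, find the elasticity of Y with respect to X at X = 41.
Elasticity = 1/2

Elasticity = (dY/dX) · (X/Y)

dY/dX = 6/√X
At X = 41: dY/dX = 6·√41/41, Y = 12·√41

Elasticity = (6·√41/41) · (41 / (12·√41)) = 1/2

Interpretation: for a small percentage change in X, the percentage change in Y is approximately 0.50 times as large.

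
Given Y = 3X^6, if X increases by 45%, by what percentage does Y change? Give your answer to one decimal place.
829.4%

For Y = 3X^6:
If X → X(1 + 0.45)
Then Y → Y · (1 + 0.45)^6
     ≈ Y · 9.2941

Percentage change = ((1 + 0.45)^6 − 1) × 100% ≈ 829.4%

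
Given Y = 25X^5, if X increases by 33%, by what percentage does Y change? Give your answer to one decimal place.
316.2%

For Y = 25X^5:
If X → X(1 + 0.33)
Then Y → Y · (1 + 0.33)^5
     ≈ Y · 4.1616

Percentage change = ((1 + 0.33)^5 − 1) × 100% ≈ 316.2%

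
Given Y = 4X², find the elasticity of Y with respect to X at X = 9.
Elasticity = 2

Elasticity = (dY/dX) · (X/Y)

dY/dX = 8·X
At X = 9: dY/dX = 72, Y = 324

Elasticity = 72 · (9 / 324) = 2

Interpretation: for a small percentage change in X, the percentage change in Y is approximately 2.00 times as large.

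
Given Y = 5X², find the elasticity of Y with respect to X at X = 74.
Elasticity = 2

Elasticity = (dY/dX) · (X/Y)

dY/dX = 10·X
At X = 74: dY/dX = 740, Y = 27380

Elasticity = 740 · (74 / 27380) = 2

Interpretation: for a small percentage change in X, the percentage change in Y is approximately 2.00 times as large.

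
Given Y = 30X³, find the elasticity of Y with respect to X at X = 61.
Elasticity = 3

Elasticity = (dY/dX) · (X/Y)

dY/dX = 90·X²
At X = 61: dY/dX = 334890, Y = 6809430

Elasticity = 334890 · (61 / 6809430) = 3

Interpretation: for a small percentage change in X, the percentage change in Y is approximately 3.00 times as large.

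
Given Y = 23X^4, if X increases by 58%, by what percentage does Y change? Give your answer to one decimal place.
523.2%

For Y = 23X^4:
If X → X(1 + 0.58)
Then Y → Y · (1 + 0.58)^4
     ≈ Y · 6.2320

Percentage change = ((1 + 0.58)^4 − 1) × 100% ≈ 523.2%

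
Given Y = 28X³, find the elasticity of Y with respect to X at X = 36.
Elasticity = 3

Elasticity = (dY/dX) · (X/Y)

dY/dX = 84·X²
At X = 36: dY/dX = 108864, Y = 1306368

Elasticity = 108864 · (36 / 1306368) = 3

Interpretation: for a small percentage change in X, the percentage change in Y is approximately 3.00 times as large.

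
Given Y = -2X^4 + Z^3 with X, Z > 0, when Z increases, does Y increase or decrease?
Y increases

Taking the partial derivative:
∂Y/∂Z = 3Z^2

∂Y/∂Z = 3Z^2 > 0 (assuming positive values)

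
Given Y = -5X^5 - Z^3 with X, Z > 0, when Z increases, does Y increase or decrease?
Y decreases

Taking the partial derivative:
∂Y/∂Z = -3Z^2

∂Y/∂Z = -3Z^2 < 0 (assuming positive values)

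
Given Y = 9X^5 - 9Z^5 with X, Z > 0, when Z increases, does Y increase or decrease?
Y decreases

Taking the partial derivative:
∂Y/∂Z = -45Z^4

∂Y/∂Z = -45Z^4 < 0 (assuming positive values)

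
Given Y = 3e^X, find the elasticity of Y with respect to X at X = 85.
Elasticity = 85

Elasticity = (dY/dX) · (X/Y)

dY/dX = 3·e^X
At X = 85: dY/dX = 3·e^85, Y = 3·e^85

Elasticity = (3·e^85) · (85 / (3·e^85)) = 85

Interpretation: for a small percentage change in X, the percentage change in Y is approximately 85.00 times as large.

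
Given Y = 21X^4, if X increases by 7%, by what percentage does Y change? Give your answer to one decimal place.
31.1%

For Y = 21X^4:
If X → X(1 + 0.07)
Then Y → Y · (1 + 0.07)^4
     ≈ Y · 1.3108

Percentage change = ((1 + 0.07)^4 − 1) × 100% ≈ 31.1%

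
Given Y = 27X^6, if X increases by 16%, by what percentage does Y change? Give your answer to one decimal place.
143.6%

For Y = 27X^6:
If X → X(1 + 0.16)
Then Y → Y · (1 + 0.16)^6
     ≈ Y · 2.4364

Percentage change = ((1 + 0.16)^6 − 1) × 100% ≈ 143.6%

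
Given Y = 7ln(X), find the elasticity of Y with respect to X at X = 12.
Elasticity = 1/ln(12) ≈ 0.4024

Elasticity = (dY/dX) · (X/Y)

dY/dX = 7/X
At X = 12: dY/dX = 7/12, Y = 7·ln(12)

Elasticity = (7/12) · (12 / (7·ln(12))) = 1/ln(12) ≈ 0.4024

Interpretation: for a small percentage change in X, the percentage change in Y is approximately 0.40 times as large.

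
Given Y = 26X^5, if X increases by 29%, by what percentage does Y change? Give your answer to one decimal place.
257.2%

For Y = 26X^5:
If X → X(1 + 0.29)
Then Y → Y · (1 + 0.29)^5
     ≈ Y · 3.5723

Percentage change = ((1 + 0.29)^5 − 1) × 100% ≈ 257.2%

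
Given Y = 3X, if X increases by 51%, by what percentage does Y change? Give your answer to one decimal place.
51.0%

For Y = 3X:
If X → X(1 + 0.51)
Then Y → Y · (1 + 0.51)^1
     = Y · 1.5100

Percentage change = ((1 + 0.51)^1 − 1) × 100% = 51.0%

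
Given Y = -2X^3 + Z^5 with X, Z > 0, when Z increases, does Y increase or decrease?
Y increases

Taking the partial derivative:
∂Y/∂Z = 5Z^4

∂Y/∂Z = 5Z^4 > 0 (assuming positive values)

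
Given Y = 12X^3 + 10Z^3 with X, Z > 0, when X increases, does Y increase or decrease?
Y increases

Taking the partial derivative:
∂Y/∂X = 36X^2

∂Y/∂X = 36X^2 > 0 (assuming positive values)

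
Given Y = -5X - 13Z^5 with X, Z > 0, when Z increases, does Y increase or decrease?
Y decreases

Taking the partial derivative:
∂Y/∂Z = -65Z^4

∂Y/∂Z = -65Z^4 < 0 (assuming positive values)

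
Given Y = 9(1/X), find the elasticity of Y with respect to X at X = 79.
Elasticity = -1

Elasticity = (dY/dX) · (X/Y)

dY/dX = -9/X²
At X = 79: dY/dX = -9/6241, Y = 9/79

Elasticity = (-9/6241) · (79 / (9/79)) = -1

Interpretation: for a small percentage change in X, the percentage change in Y is approximately -1.00 times as large.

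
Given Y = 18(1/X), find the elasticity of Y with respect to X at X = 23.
Elasticity = -1

Elasticity = (dY/dX) · (X/Y)

dY/dX = -18/X²
At X = 23: dY/dX = -18/529, Y = 18/23

Elasticity = (-18/529) · (23 / (18/23)) = -1

Interpretation: for a small percentage change in X, the percentage change in Y is approximately -1.00 times as large.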